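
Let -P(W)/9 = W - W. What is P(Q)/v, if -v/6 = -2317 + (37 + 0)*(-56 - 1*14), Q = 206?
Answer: 0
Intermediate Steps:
P(W) = 0 (P(W) = -9*(W - W) = -9*0 = 0)
v = 29442 (v = -6*(-2317 + (37 + 0)*(-56 - 1*14)) = -6*(-2317 + 37*(-56 - 14)) = -6*(-2317 + 37*(-70)) = -6*(-2317 - 2590) = -6*(-4907) = 29442)
P(Q)/v = 0/29442 = 0*(1/29442) = 0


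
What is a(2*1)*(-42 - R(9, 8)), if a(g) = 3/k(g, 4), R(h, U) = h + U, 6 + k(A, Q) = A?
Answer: 177/4 ≈ 44.250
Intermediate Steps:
k(A, Q) = -6 + A
R(h, U) = U + h
a(g) = 3/(-6 + g)
a(2*1)*(-42 - R(9, 8)) = (3/(-6 + 2*1))*(-42 - (8 + 9)) = (3/(-6 + 2))*(-42 - 1*17) = (3/(-4))*(-42 - 17) = (3*(-¼))*(-59) = -¾*(-59) = 177/4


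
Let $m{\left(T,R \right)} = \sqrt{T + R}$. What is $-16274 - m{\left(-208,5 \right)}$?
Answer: $-16274 - i \sqrt{203} \approx -16274.0 - 14.248 i$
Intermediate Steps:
$m{\left(T,R \right)} = \sqrt{R + T}$
$-16274 - m{\left(-208,5 \right)} = -16274 - \sqrt{5 - 208} = -16274 - \sqrt{-203} = -16274 - i \sqrt{203}$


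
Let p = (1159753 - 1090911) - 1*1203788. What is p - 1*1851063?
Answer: -2986009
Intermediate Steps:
p = -1134946 (p = 68842 - 1203788 = -1134946)
p - 1*1851063 = -1134946 - 1*1851063 = -1134946 - 1851063 = -2986009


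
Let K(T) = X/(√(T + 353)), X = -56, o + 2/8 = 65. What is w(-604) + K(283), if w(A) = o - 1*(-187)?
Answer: 1007/4 - 28*√159/159 ≈ 249.53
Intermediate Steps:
o = 259/4 (o = -¼ + 65 = 259/4 ≈ 64.750)
w(A) = 1007/4 (w(A) = 259/4 - 1*(-187) = 259/4 + 187 = 1007/4)
K(T) = -56/√(353 + T) (K(T) = -56/√(T + 353) = -56/√(353 + T))
w(-604) + K(283) = 1007/4 - 56/√(353 + 283) = 1007/4 - 28*√159/159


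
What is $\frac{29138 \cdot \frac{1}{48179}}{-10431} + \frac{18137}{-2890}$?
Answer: $- \frac{9114926946233}{1452384380610} \approx -6.2758$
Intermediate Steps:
$\frac{29138 \cdot \frac{1}{48179}}{-10431} + \frac{18137}{-2890} = 29138 \cdot \frac{1}{48179} \left(- \frac{1}{10431}\right) + 18137 \left(- \frac{1}{2890}\right) = \frac{29138}{48179} \left(- \frac{1}{10431}\right) - \frac{18137}{2890} = - \frac{29138}{502555149} - \frac{18137}{2890} = - \frac{9114926946233}{1452384380610}$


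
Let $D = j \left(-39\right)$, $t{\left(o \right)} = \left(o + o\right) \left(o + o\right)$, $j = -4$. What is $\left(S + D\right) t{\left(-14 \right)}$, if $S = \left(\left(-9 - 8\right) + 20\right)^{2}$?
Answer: $129360$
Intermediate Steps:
$S = 9$ ($S = \left(-17 + 20\right)^{2} = 3^{2} = 9$)
$t{\left(o \right)} = 4 o^{2}$ ($t{\left(o \right)} = 2 o 2 o = 4 o^{2}$)
$D = 156$ ($D = \left(-4\right) \left(-39\right) = 156$)
$\left(S + D\right) t{\left(-14 \right)} = \left(9 + 156\right) 4 \left(-14\right)^{2} = 165 \cdot 4 \cdot 196 = 165 \cdot 784 = 129360$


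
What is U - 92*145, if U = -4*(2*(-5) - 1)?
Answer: -13296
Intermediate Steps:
U = 44 (U = -4*(-10 - 1) = -4*(-11) = 44)
U - 92*145 = 44 - 92*145 = 44 - 13340 = -13296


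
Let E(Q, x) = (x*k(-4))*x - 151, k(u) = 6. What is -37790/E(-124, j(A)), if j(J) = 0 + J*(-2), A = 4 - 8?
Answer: -37790/233 ≈ -162.19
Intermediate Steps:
A = -4
j(J) = -2*J (j(J) = 0 - 2*J = -2*J)
E(Q, x) = -151 + 6*x² (E(Q, x) = (x*6)*x - 151 = (6*x)*x - 151 = 6*x² - 151 = -151 + 6*x²)
-37790/E(-124, j(A)) = -37790/(-151 + 6*(-2*(-4))²) = -37790/(-151 + 6*8²) = -37790/(-151 + 6*64) = -37790/(-151 + 384) = -37790/233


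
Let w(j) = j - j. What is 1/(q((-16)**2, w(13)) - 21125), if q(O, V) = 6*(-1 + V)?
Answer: -1/21131 ≈ -4.7324e-5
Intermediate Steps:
w(j) = 0
q(O, V) = -6 + 6*V
1/(q((-16)**2, w(13)) - 21125) = 1/((-6 + 6*0) - 21125) = 1/((-6 + 0) - 21125) = 1/(-6 - 21125) = 1/(-21131) = -1/21131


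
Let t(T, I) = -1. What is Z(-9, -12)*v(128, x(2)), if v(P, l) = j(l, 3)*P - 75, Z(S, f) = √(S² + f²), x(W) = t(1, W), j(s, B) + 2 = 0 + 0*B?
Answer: -4965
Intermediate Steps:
j(s, B) = -2 (j(s, B) = -2 + (0 + 0*B) = -2 + (0 + 0) = -2 + 0 = -2)
x(W) = -1
v(P, l) = -75 - 2*P (v(P, l) = -2*P - 75 = -75 - 2*P)
Z(-9, -12)*v(128, x(2)) = √((-9)² + (-12)²)*(-75 - 2*128) = √(81 + 144)*(-75 - 256) = √225*(-331) = 15*(-331) = -4965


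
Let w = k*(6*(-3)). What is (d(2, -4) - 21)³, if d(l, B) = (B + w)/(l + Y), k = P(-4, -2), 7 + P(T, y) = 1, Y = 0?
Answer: 29791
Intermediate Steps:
P(T, y) = -6 (P(T, y) = -7 + 1 = -6)
k = -6
w = 108 (w = -36*(-3) = -6*(-18) = 108)
d(l, B) = (108 + B)/l (d(l, B) = (B + 108)/(l + 0) = (108 + B)/l)
(d(2, -4) - 21)³ = ((108 - 4)/2 - 21)³ = ((½)*104 - 21)³ = (52 - 21)³ = 31³ = 29791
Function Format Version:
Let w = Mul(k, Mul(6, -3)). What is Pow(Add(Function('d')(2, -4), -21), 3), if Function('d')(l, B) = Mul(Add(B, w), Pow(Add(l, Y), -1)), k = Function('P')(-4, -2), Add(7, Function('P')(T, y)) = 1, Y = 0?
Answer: 29791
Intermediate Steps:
Function('P')(T, y) = -6 (Function('P')(T, y) = Add(-7, 1) = -6)
k = -6
w = 108 (w = Mul(-6, Mul(6, -3)) = Mul(-6, -18) = 108)
Function('d')(l, B) = Mul(Pow(l, -1), Add(108, B)) (Function('d')(l, B) = Mul(Add(B, 108), Pow(Add(l, 0), -1)) = Mul(Add(108, B), Pow(l, -1)) = Mul(Pow(l, -1), Add(108, B)))
Pow(Add(Function('d')(2, -4), -21), 3) = Pow(Add(Mul(Pow(2, -1), Add(108, -4)), -21), 3) = Pow(Add(Mul(Rational(1, 2), 104), -21), 3) = Pow(Add(52, -21), 3) = Pow(31, 3) = 29791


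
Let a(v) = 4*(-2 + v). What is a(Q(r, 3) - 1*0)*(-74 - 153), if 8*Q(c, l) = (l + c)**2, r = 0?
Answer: 1589/2 ≈ 794.50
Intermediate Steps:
Q(c, l) = (c + l)**2/8 (Q(c, l) = (l + c)**2/8 = (c + l)**2/8)
a(v) = -8 + 4*v
a(Q(r, 3) - 1*0)*(-74 - 153) = (-8 + 4*((0 + 3)**2/8 - 1*0))*(-74 - 153) = (-8 + 4*((1/8)*3**2 + 0))*(-227) = (-8 + 4*((1/8)*9 + 0))*(-227) = (-8 + 4*(9/8 + 0))*(-227) = (-8 + 4*(9/8))*(-227) = (-8 + 9/2)*(-227) = -7/2*(-227) = 1589/2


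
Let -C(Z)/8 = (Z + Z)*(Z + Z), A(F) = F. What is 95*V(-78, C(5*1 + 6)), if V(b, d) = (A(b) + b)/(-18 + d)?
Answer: 1482/389 ≈ 3.8098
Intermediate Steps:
C(Z) = -32*Z² (C(Z) = -8*(Z + Z)*(Z + Z) = -8*2*Z*2*Z = -32*Z²)
V(b, d) = 2*b/(-18 + d) (V(b, d) = (b + b)/(-18 + d) = (2*b)/(-18 + d) = 2*b/(-18 + d))
95*V(-78, C(5*1 + 6)) = 95*(2*(-78)/(-18 - 32*(5*1 + 6)²)) = 95*(2*(-78)/(-18 - 32*(5 + 6)²)) = 95*(2*(-78)/(-18 - 32*11²)) = 95*(2*(-78)/(-18 - 32*121)) = 95*(2*(-78)/(-18 - 3872)) = 95*(2*(-78)/(-3890)) = 95*(2*(-78)*(-1/3890)) = 95*(78/1945) = 1482/389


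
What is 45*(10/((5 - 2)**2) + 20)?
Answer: 950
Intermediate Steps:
45*(10/((5 - 2)**2) + 20) = 45*(10/(3**2) + 20) = 45*(10/9 + 20) = 45*(190/9) = 950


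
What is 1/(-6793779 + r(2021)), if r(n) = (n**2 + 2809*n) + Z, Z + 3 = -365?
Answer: 1/2967283 ≈ 3.3701e-7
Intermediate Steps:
Z = -368 (Z = -3 - 365 = -368)
r(n) = -368 + n**2 + 2809*n (r(n) = (n**2 + 2809*n) - 368 = -368 + n**2 + 2809*n)
1/(-6793779 + r(2021)) = 1/(-6793779 + (-368 + 2021**2 + 2809*2021)) = 1/(-6793779 + (-368 + 4084441 + 5676989)) = 1/(-6793779 + 9761062) = 1/2967283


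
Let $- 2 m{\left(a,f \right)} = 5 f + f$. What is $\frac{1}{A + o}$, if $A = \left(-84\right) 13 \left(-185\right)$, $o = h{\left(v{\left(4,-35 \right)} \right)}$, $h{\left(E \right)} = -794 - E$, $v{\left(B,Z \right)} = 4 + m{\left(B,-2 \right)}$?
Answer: $\frac{1}{201216} \approx 4.9698 \cdot 10^{-6}$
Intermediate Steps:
$m{\left(a,f \right)} = - 3 f$ ($m{\left(a,f \right)} = - \frac{5 f + f}{2} = - \frac{6 f}{2} = - 3 f$)
$v{\left(B,Z \right)} = 10$ ($v{\left(B,Z \right)} = 4 - -6 = 4 + 6 = 10$)
$o = -804$ ($o = -794 - 10 = -804$)
$A = 202020$ ($A = \left(-1092\right) \left(-185\right) = 202020$)
$\frac{1}{A + o} = \frac{1}{202020 - 804} = \frac{1}{201216}$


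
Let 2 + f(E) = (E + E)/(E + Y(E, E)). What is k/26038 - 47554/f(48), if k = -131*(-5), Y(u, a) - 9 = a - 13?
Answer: 14239434303/286418 ≈ 49716.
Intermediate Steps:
Y(u, a) = -4 + a (Y(u, a) = 9 + (a - 13) = 9 + (-13 + a) = -4 + a)
f(E) = -2 + 2*E/(-4 + 2*E) (f(E) = -2 + (E + E)/(E + (-4 + E)) = -2 + (2*E)/(-4 + 2*E) = -2 + 2*E/(-4 + 2*E))
k = 655
k/26038 - 47554/f(48) = 655/26038 - 47554*(-2 + 48)/(4 - 1*48) = 655*(1/26038) - 47554*46/(4 - 48) = 655/26038 - 47554/((1/46)*(-44)) = 655/26038 - 47554/(-22/23) = 655/26038 - 47554*(-23/22) = 655/26038 + 546871/11 = 14239434303/286418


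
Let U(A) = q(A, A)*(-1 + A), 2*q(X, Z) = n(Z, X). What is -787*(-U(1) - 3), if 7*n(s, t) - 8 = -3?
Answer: 2361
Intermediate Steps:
n(s, t) = 5/7 (n(s, t) = 8/7 + (1/7)*(-3) = 8/7 - 3/7 = 5/7)
q(X, Z) = 5/14 (q(X, Z) = (1/2)*(5/7) = 5/14)
U(A) = -5/14 + 5*A/14 (U(A) = 5*(-1 + A)/14 = -5/14 + 5*A/14)
-787*(-U(1) - 3) = -787*(-(-5/14 + (5/14)*1) - 3) = -787*(-(-5/14 + 5/14) - 3) = -787*(-1*0 - 3) = -787*(0 - 3) = -787*(-3) = 2361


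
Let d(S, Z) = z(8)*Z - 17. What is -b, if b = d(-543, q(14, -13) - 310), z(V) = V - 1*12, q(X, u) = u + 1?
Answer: -1271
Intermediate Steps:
q(X, u) = 1 + u
z(V) = -12 + V (z(V) = V - 12 = -12 + V)
d(S, Z) = -17 - 4*Z (d(S, Z) = (-12 + 8)*Z - 17 = -4*Z - 17 = -17 - 4*Z)
b = 1271 (b = -17 - 4*((1 - 13) - 310) = -17 - 4*(-12 - 310) = -17 - 4*(-322) = -17 + 1288 = 1271)
-b = -1*1271 = -1271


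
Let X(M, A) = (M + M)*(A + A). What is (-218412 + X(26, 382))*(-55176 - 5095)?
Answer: 10769463364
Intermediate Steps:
X(M, A) = 4*A*M (X(M, A) = (2*M)*(2*A) = 4*A*M)
(-218412 + X(26, 382))*(-55176 - 5095) = (-218412 + 4*382*26)*(-55176 - 5095) = (-218412 + 39728)*(-60271) = -178684*(-60271) = 10769463364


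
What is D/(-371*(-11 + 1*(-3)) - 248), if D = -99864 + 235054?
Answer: 67595/2473 ≈ 27.333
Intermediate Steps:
D = 135190
D/(-371*(-11 + 1*(-3)) - 248) = 135190/(-371*(-11 + 1*(-3)) - 248) = 135190/(-371*(-11 - 3) - 248) = 135190/(-371*(-14) - 248) = 135190/(5194 - 248) = 135190/4946 = 135190*(1/4946) = 67595/2473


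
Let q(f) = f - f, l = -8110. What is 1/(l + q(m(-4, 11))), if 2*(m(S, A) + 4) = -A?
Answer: -1/8110 ≈ -0.00012330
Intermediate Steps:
m(S, A) = -4 - A/2 (m(S, A) = -4 + (-A)/2 = -4 - A/2)
q(f) = 0
1/(l + q(m(-4, 11))) = 1/(-8110 + 0) = 1/(-8110) = -1/8110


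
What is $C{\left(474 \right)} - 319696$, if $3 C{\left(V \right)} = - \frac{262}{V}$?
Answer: $- \frac{227303987}{711} \approx -3.197 \cdot 10^{5}$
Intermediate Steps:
$C{\left(V \right)} = - \frac{262}{3 V}$ ($C{\left(V \right)} = \frac{\left(-262\right) \frac{1}{V}}{3} = - \frac{262}{3 V}$)
$C{\left(474 \right)} - 319696 = - \frac{262}{3 \cdot 474} - 319696 = \left(- \frac{262}{3}\right) \frac{1}{474} - 319696 = - \frac{131}{711} - 319696 = - \frac{227303987}{711}$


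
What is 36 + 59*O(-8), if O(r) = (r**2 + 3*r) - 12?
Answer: 1688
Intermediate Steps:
O(r) = -12 + r**2 + 3*r
36 + 59*O(-8) = 36 + 59*(-12 + (-8)**2 + 3*(-8)) = 36 + 59*(-12 + 64 - 24) = 36 + 59*28 = 36 + 1652 = 1688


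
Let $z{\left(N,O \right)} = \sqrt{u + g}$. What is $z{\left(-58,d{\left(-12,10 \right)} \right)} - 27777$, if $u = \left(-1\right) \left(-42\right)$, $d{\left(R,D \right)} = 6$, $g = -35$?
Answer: $-27777 + \sqrt{7} \approx -27774.0$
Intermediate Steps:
$u = 42$
$z{\left(N,O \right)} = \sqrt{7}$ ($z{\left(N,O \right)} = \sqrt{42 - 35} = \sqrt{7}$)
$z{\left(-58,d{\left(-12,10 \right)} \right)} - 27777 = \sqrt{7} - 27777 = -27777 + \sqrt{7}$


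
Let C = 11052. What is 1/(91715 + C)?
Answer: 1/102767 ≈ 9.7307e-6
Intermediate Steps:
1/(91715 + C) = 1/(91715 + 11052) = 1/102767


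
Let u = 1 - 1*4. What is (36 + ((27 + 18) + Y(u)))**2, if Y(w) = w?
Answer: 6084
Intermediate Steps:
u = -3 (u = 1 - 4 = -3)
(36 + ((27 + 18) + Y(u)))**2 = (36 + ((27 + 18) - 3))**2 = (36 + (45 - 3))**2 = (36 + 42)**2 = 78**2 = 6084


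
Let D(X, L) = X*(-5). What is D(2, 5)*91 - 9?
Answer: -919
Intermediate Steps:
D(X, L) = -5*X
D(2, 5)*91 - 9 = -5*2*91 - 9 = -10*91 - 9 = -910 - 9 = -919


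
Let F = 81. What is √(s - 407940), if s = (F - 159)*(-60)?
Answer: 2*I*√100815 ≈ 635.03*I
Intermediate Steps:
s = 4680 (s = (81 - 159)*(-60) = -78*(-60) = 4680)
√(s - 407940) = √(4680 - 407940) = √(-403260) = 2*I*√100815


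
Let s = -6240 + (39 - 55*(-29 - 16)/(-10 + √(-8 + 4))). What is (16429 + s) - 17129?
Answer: -371227/52 - 2475*I/52 ≈ -7139.0 - 47.596*I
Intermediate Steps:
s = -6201 + 2475*(-10 - 2*I)/104 (s = -6240 + (39 - (-2475)/(-10 + √(-4))) = -6240 + (39 - (-2475)/(-10 + 2*I)) = -6240 + (39 - (-2475)*(-10 - 2*I)/104) = -6240 + (39 + 2475*(-10 - 2*I)/104) = -6201 + 2475*(-10 - 2*I)/104 ≈ -6439.0 - 47.596*I)
(16429 + s) - 17129 = (16429 + (-334827/52 - 2475*I/52)) - 17129 = (519481/52 - 2475*I/52) - 17129 = -371227/52 - 2475*I/52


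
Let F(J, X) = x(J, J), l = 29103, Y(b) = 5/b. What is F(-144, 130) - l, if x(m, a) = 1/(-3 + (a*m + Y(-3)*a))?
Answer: -610377218/20973 ≈ -29103.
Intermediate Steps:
x(m, a) = 1/(-3 - 5*a/3 + a*m) (x(m, a) = 1/(-3 + (a*m + (5/(-3))*a)) = 1/(-3 + (a*m + (5*(-⅓))*a)) = 1/(-3 + (a*m - 5*a/3)) = 1/(-3 + (-5*a/3 + a*m)) = 1/(-3 - 5*a/3 + a*m))
F(J, X) = 3/(-9 - 5*J + 3*J²) (F(J, X) = 3/(-9 - 5*J + 3*J*J) = 3/(-9 - 5*J + 3*J²))
F(-144, 130) - l = 3/(-9 - 5*(-144) + 3*(-144)²) - 1*29103 = 3/(-9 + 720 + 3*20736) - 29103 = 3/(-9 + 720 + 62208) - 29103 = 3/62919 - 29103 = 3*(1/62919) - 29103 = 1/20973 - 29103 = -610377218/20973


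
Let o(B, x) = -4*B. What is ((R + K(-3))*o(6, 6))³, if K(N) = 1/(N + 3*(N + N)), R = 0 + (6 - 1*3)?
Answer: -122023936/343 ≈ -3.5576e+5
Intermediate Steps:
R = 3 (R = 0 + (6 - 3) = 0 + 3 = 3)
K(N) = 1/(7*N) (K(N) = 1/(N + 3*(2*N)) = 1/(N + 6*N) = 1/(7*N))
((R + K(-3))*o(6, 6))³ = ((3 + (⅐)/(-3))*(-4*6))³ = ((3 + (⅐)*(-⅓))*(-24))³ = ((3 - 1/21)*(-24))³ = ((62/21)*(-24))³ = (-496/7)³ = -122023936/343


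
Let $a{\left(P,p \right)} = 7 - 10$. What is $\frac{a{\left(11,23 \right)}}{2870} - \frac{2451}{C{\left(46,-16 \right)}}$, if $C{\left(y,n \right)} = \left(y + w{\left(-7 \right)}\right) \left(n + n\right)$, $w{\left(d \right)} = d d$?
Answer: $\frac{7395}{9184} \approx 0.8052$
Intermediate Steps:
$w{\left(d \right)} = d^{2}$
$a{\left(P,p \right)} = -3$
$C{\left(y,n \right)} = 2 n \left(49 + y\right)$ ($C{\left(y,n \right)} = \left(y + \left(-7\right)^{2}\right) \left(n + n\right) = \left(y + 49\right) 2 n = \left(49 + y\right) 2 n = 2 n \left(49 + y\right)$)
$\frac{a{\left(11,23 \right)}}{2870} - \frac{2451}{C{\left(46,-16 \right)}} = - \frac{3}{2870} - \frac{2451}{2 \left(-16\right) \left(49 + 46\right)} = \left(-3\right) \frac{1}{2870} - \frac{2451}{2 \left(-16\right) 95} = - \frac{3}{2870} - \frac{2451}{-3040} = - \frac{3}{2870} - - \frac{129}{160} = - \frac{3}{2870} + \frac{129}{160} = \frac{7395}{9184}$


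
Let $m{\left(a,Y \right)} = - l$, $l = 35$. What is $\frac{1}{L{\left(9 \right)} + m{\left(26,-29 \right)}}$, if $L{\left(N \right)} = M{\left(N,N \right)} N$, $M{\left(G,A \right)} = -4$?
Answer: $- \frac{1}{71} \approx -0.014085$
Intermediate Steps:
$m{\left(a,Y \right)} = -35$ ($m{\left(a,Y \right)} = \left(-1\right) 35 = -35$)
$L{\left(N \right)} = - 4 N$
$\frac{1}{L{\left(9 \right)} + m{\left(26,-29 \right)}} = \frac{1}{\left(-4\right) 9 - 35} = \frac{1}{-36 - 35} = \frac{1}{-71} = - \frac{1}{71}$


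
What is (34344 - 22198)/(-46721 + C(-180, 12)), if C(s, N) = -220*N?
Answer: -12146/49361 ≈ -0.24606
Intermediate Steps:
(34344 - 22198)/(-46721 + C(-180, 12)) = (34344 - 22198)/(-46721 - 220*12) = 12146/(-46721 - 2640) = 12146/(-49361) = 12146*(-1/49361) = -12146/49361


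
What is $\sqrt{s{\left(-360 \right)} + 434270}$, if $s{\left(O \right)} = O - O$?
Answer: $\sqrt{434270} \approx 658.99$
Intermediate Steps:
$s{\left(O \right)} = 0$
$\sqrt{s{\left(-360 \right)} + 434270} = \sqrt{0 + 434270} = \sqrt{434270}$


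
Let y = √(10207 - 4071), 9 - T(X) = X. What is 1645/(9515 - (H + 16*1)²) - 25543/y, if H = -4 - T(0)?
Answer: 235/1358 - 25543*√1534/3068 ≈ -325.91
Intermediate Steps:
T(X) = 9 - X
y = 2*√1534 (y = √6136 = 2*√1534 ≈ 78.333)
H = -13 (H = -4 - (9 - 1*0) = -4 - (9 + 0) = -4 - 1*9 = -4 - 9 = -13)
1645/(9515 - (H + 16*1)²) - 25543/y = 1645/(9515 - (-13 + 16*1)²) - 25543*√1534/3068 = 1645/(9515 - (-13 + 16)²) - 25543*√1534/3068 = 1645/(9515 - 1*3²) - 25543*√1534/3068 = 1645/(9515 - 1*9) - 25543*√1534/3068 = 1645/(9515 - 9) - 25543*√1534/3068 = 1645/9506 - 25543*√1534/3068 = 1645*(1/9506) - 25543*√1534/3068 = 235/1358 - 25543*√1534/3068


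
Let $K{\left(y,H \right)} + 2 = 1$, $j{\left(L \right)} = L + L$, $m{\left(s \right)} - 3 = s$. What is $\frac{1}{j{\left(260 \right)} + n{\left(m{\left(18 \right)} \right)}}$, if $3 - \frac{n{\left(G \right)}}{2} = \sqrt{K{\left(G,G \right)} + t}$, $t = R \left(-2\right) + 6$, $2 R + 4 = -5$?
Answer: $\frac{263}{138310} + \frac{\sqrt{14}}{138310} \approx 0.0019286$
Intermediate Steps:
$m{\left(s \right)} = 3 + s$
$R = - \frac{9}{2}$ ($R = -2 + \frac{1}{2} \left(-5\right) = -2 - \frac{5}{2} = - \frac{9}{2} \approx -4.5$)
$j{\left(L \right)} = 2 L$
$t = 15$ ($t = \left(- \frac{9}{2}\right) \left(-2\right) + 6 = 9 + 6 = 15$)
$K{\left(y,H \right)} = -1$ ($K{\left(y,H \right)} = -2 + 1 = -1$)
$n{\left(G \right)} = 6 - 2 \sqrt{14}$ ($n{\left(G \right)} = 6 - 2 \sqrt{-1 + 15} = 6 - 2 \sqrt{14}$)
$\frac{1}{j{\left(260 \right)} + n{\left(m{\left(18 \right)} \right)}} = \frac{1}{2 \cdot 260 + \left(6 - 2 \sqrt{14}\right)} = \frac{1}{520 + \left(6 - 2 \sqrt{14}\right)} = \frac{1}{526 - 2 \sqrt{14}}$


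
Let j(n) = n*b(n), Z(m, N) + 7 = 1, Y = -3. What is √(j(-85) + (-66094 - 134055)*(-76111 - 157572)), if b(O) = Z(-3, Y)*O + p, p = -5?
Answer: 3*√5196819538 ≈ 2.1627e+5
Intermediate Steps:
Z(m, N) = -6 (Z(m, N) = -7 + 1 = -6)
b(O) = -5 - 6*O (b(O) = -6*O - 5 = -5 - 6*O)
j(n) = n*(-5 - 6*n)
√(j(-85) + (-66094 - 134055)*(-76111 - 157572)) = √(-85*(-5 - 6*(-85)) + (-66094 - 134055)*(-76111 - 157572)) = √(-85*(-5 + 510) - 200149*(-233683)) = √(-85*505 + 46771418767) = √(-42925 + 46771418767) = √46771375842 = 3*√5196819538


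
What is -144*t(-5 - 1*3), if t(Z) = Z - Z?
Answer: 0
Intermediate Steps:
t(Z) = 0
-144*t(-5 - 1*3) = -144*0 = 0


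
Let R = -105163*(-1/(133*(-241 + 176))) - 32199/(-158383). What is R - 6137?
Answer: -8419287162869/1369221035 ≈ -6149.0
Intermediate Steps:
R = -16377671074/1369221035 (R = -105163/((-133*(-65))) - 32199*(-1/158383) = -105163/8645 + 32199/158383 = -16377671074/1369221035 ≈ -11.961)
R - 6137 = -16377671074/1369221035 - 6137 = -8419287162869/1369221035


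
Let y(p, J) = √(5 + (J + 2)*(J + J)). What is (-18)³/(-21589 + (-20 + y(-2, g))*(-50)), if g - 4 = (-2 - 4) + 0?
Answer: 120075048/423894421 - 291600*√5/423894421 ≈ 0.28173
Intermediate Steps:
g = -2 (g = 4 + ((-2 - 4) + 0) = 4 + (-6 + 0) = 4 - 6 = -2)
y(p, J) = √(5 + 2*J*(2 + J)) (y(p, J) = √(5 + (2 + J)*(2*J)) = √(5 + 2*J*(2 + J)))
(-18)³/(-21589 + (-20 + y(-2, g))*(-50)) = (-18)³/(-21589 + (-20 + √(5 + 2*(-2)² + 4*(-2)))*(-50)) = -5832/(-21589 + (-20 + √(5 + 2*4 - 8))*(-50)) = -5832/(-21589 + (-20 + √(5 + 8 - 8))*(-50)) = -5832/(-21589 + (-20 + √5)*(-50)) = -5832/(-21589 + (1000 - 50*√5)) = -5832/(-20589 - 50*√5)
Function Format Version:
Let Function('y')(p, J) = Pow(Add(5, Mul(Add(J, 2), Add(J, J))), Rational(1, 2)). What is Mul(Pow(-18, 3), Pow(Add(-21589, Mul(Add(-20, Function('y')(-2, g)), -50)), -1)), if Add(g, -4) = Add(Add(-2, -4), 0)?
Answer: Add(Rational(120075048, 423894421), Mul(Rational(-291600, 423894421), Pow(5, Rational(1, 2)))) ≈ 0.28173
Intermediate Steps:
g = -2 (g = Add(4, Add(Add(-2, -4), 0)) = Add(4, Add(-6, 0)) = Add(4, -6) = -2)
Function('y')(p, J) = Pow(Add(5, Mul(2, J, Add(2, J))), Rational(1, 2)) (Function('y')(p, J) = Pow(Add(5, Mul(Add(2, J), Mul(2, J))), Rational(1, 2)) = Pow(Add(5, Mul(2, J, Add(2, J))), Rational(1, 2)))
Mul(Pow(-18, 3), Pow(Add(-21589, Mul(Add(-20, Function('y')(-2, g)), -50)), -1)) = Mul(Pow(-18, 3), Pow(Add(-21589, Mul(Add(-20, Pow(Add(5, Mul(2, Pow(-2, 2)), Mul(4, -2)), Rational(1, 2))), -50)), -1)) = Mul(-5832, Pow(Add(-21589, Mul(Add(-20, Pow(Add(5, Mul(2, 4), -8), Rational(1, 2))), -50)), -1)) = Mul(-5832, Pow(Add(-21589, Mul(Add(-20, Pow(Add(5, 8, -8), Rational(1, 2))), -50)), -1)) = Mul(-5832, Pow(Add(-21589, Mul(Add(-20, Pow(5, Rational(1, 2))), -50)), -1)) = Mul(-5832, Pow(Add(-21589, Add(1000, Mul(-50, Pow(5, Rational(1, 2))))), -1)) = Mul(-5832, Pow(Add(-20589, Mul(-50, Pow(5, Rational(1, 2)))), -1))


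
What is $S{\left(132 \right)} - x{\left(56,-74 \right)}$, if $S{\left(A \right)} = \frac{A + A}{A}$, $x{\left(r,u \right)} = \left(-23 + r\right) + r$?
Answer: $-87$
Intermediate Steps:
$x{\left(r,u \right)} = -23 + 2 r$
$S{\left(A \right)} = 2$ ($S{\left(A \right)} = \frac{2 A}{A} = 2$)
$S{\left(132 \right)} - x{\left(56,-74 \right)} = 2 - \left(-23 + 2 \cdot 56\right) = 2 - \left(-23 + 112\right) = 2 - 89 = -87$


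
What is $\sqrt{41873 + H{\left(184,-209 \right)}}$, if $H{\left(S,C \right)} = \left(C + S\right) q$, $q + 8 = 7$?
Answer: $\sqrt{41898} \approx 204.69$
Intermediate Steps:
$q = -1$ ($q = -8 + 7 = -1$)
$H{\left(S,C \right)} = - C - S$ ($H{\left(S,C \right)} = \left(C + S\right) \left(-1\right) = - C - S$)
$\sqrt{41873 + H{\left(184,-209 \right)}} = \sqrt{41873 - -25} = \sqrt{41873 + \left(209 - 184\right)} = \sqrt{41873 + 25} = \sqrt{41898}$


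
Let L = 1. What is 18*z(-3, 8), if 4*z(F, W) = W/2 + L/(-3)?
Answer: 33/2 ≈ 16.500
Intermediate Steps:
z(F, W) = -1/12 + W/8 (z(F, W) = (W/2 + 1/(-3))/4 = (W*(½) + 1*(-⅓))/4 = (W/2 - ⅓)/4 = (-⅓ + W/2)/4 = -1/12 + W/8)
18*z(-3, 8) = 18*(-1/12 + (⅛)*8) = 18*(-1/12 + 1) = 18*(11/12) = 33/2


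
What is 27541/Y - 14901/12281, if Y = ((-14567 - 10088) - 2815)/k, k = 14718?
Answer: -2489246748774/168679535 ≈ -14757.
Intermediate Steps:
Y = -13735/7359 (Y = ((-14567 - 10088) - 2815)/14718 = (-24655 - 2815)*(1/14718) = -27470*1/14718 = -13735/7359 ≈ -1.8664)
27541/Y - 14901/12281 = 27541/(-13735/7359) - 14901/12281 = 27541*(-7359/13735) - 14901*1/12281 = -202674219/13735 - 14901/12281 = -2489246748774/168679535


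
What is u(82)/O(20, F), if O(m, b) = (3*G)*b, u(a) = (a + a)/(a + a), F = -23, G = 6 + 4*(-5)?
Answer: 1/966 ≈ 0.0010352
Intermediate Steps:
G = -14 (G = 6 - 20 = -14)
u(a) = 1 (u(a) = (2*a)/((2*a)) = (2*a)*(1/(2*a)) = 1)
O(m, b) = -42*b (O(m, b) = (3*(-14))*b = -42*b)
u(82)/O(20, F) = 1/(-42*(-23)) = 1/966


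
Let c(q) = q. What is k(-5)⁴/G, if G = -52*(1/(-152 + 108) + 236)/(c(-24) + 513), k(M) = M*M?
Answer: -700390625/44993 ≈ -15567.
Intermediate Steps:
k(M) = M²
G = -44993/1793 (G = -52*(1/(-152 + 108) + 236)/(-24 + 513) = -52*(1/(-44) + 236)/489 = -52*(-1/44 + 236)/489 = -134979/(11*489) = -52*3461/7172 = -44993/1793 ≈ -25.094)
k(-5)⁴/G = ((-5)²)⁴/(-44993/1793) = 25⁴*(-1793/44993) = 390625*(-1793/44993) = -700390625/44993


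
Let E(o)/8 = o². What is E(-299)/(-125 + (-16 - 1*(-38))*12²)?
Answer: 715208/3043 ≈ 235.03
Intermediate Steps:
E(o) = 8*o²
E(-299)/(-125 + (-16 - 1*(-38))*12²) = (8*(-299)²)/(-125 + (-16 - 1*(-38))*12²) = (8*89401)/(-125 + (-16 + 38)*144) = 715208/(-125 + 22*144) = 715208/(-125 + 3168) = 715208/3043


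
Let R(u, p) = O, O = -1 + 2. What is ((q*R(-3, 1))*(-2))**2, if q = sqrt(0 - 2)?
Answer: -8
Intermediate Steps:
O = 1
R(u, p) = 1
q = I*sqrt(2) (q = sqrt(-2) = I*sqrt(2) ≈ 1.4142*I)
((q*R(-3, 1))*(-2))**2 = (((I*sqrt(2))*1)*(-2))**2 = ((I*sqrt(2))*(-2))**2 = (-2*I*sqrt(2))**2 = -8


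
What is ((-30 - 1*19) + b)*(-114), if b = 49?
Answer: 0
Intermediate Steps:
((-30 - 1*19) + b)*(-114) = ((-30 - 1*19) + 49)*(-114) = ((-30 - 19) + 49)*(-114) = (-49 + 49)*(-114) = 0*(-114) = 0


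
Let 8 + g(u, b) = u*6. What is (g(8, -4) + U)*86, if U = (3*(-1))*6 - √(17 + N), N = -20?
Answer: 1892 - 86*I*√3 ≈ 1892.0 - 148.96*I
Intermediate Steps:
g(u, b) = -8 + 6*u (g(u, b) = -8 + u*6 = -8 + 6*u)
U = -18 - I*√3 (U = (3*(-1))*6 - √(17 - 20) = -3*6 - √(-3) = -18 - I*√3 ≈ -18.0 - 1.732*I)
(g(8, -4) + U)*86 = ((-8 + 6*8) + (-18 - I*√3))*86 = ((-8 + 48) + (-18 - I*√3))*86 = (40 + (-18 - I*√3))*86 = (22 - I*√3)*86 = 1892 - 86*I*√3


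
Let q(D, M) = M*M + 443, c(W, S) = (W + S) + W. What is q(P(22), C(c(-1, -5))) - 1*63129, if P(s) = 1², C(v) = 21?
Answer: -62245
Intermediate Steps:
c(W, S) = S + 2*W (c(W, S) = (S + W) + W = S + 2*W)
P(s) = 1
q(D, M) = 443 + M² (q(D, M) = M² + 443 = 443 + M²)
q(P(22), C(c(-1, -5))) - 1*63129 = (443 + 21²) - 1*63129 = (443 + 441) - 63129 = 884 - 63129 = -62245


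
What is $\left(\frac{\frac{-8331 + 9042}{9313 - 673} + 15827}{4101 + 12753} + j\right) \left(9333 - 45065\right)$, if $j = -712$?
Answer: $\frac{102772843639573}{4044960} \approx 2.5408 \cdot 10^{7}$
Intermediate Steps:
$\left(\frac{\frac{-8331 + 9042}{9313 - 673} + 15827}{4101 + 12753} + j\right) \left(9333 - 45065\right) = \left(\frac{\frac{-8331 + 9042}{9313 - 673} + 15827}{4101 + 12753} - 712\right) \left(9333 - 45065\right) = \left(\frac{\frac{711}{8640} + 15827}{16854} - 712\right) \left(-35732\right) = \left(\left(711 \cdot \frac{1}{8640} + 15827\right) \frac{1}{16854} - 712\right) \left(-35732\right) = \left(\left(\frac{79}{960} + 15827\right) \frac{1}{16854} - 712\right) \left(-35732\right) = \left(\frac{15193999}{960} \cdot \frac{1}{16854} - 712\right) \left(-35732\right) = \left(\frac{15193999}{16179840} - 712\right) \left(-35732\right) = \left(- \frac{11504852081}{16179840}\right) \left(-35732\right) = \frac{102772843639573}{4044960}$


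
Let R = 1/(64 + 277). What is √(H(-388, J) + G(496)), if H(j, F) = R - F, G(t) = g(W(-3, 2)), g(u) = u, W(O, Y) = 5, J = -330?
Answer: 2*√9738619/341 ≈ 18.303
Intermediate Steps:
R = 1/341 ≈ 0.0029326
G(t) = 5
H(j, F) = 1/341 - F
√(H(-388, J) + G(496)) = √((1/341 - 1*(-330)) + 5) = √((1/341 + 330) + 5) = √(112531/341 + 5) = √(114236/341) = 2*√9738619/341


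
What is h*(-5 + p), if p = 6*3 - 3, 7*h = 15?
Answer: 150/7 ≈ 21.429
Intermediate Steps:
h = 15/7 (h = (⅐)*15 = 15/7 ≈ 2.1429)
p = 15 (p = 18 - 3 = 15)
h*(-5 + p) = 15*(-5 + 15)/7 = (15/7)*10 = 150/7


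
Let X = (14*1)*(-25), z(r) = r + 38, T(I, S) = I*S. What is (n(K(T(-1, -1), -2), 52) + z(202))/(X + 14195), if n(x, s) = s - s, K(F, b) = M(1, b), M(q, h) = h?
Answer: 16/923 ≈ 0.017335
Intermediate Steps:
K(F, b) = b
z(r) = 38 + r
n(x, s) = 0
X = -350 (X = 14*(-25) = -350)
(n(K(T(-1, -1), -2), 52) + z(202))/(X + 14195) = (0 + (38 + 202))/(-350 + 14195) = (0 + 240)/13845 = 240*(1/13845) = 16/923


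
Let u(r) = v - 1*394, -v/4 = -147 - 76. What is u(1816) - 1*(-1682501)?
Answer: 1682999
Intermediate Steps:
v = 892 (v = -4*(-147 - 76) = -4*(-223) = 892)
u(r) = 498 (u(r) = 892 - 1*394 = 892 - 394 = 498)
u(1816) - 1*(-1682501) = 498 - 1*(-1682501) = 498 + 1682501 = 1682999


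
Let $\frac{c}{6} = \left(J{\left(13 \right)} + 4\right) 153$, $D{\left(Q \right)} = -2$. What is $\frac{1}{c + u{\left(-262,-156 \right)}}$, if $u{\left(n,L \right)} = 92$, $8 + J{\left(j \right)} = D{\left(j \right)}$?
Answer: $- \frac{1}{5416} \approx -0.00018464$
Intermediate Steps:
$J{\left(j \right)} = -10$ ($J{\left(j \right)} = -8 - 2 = -10$)
$c = -5508$ ($c = 6 \left(-10 + 4\right) 153 = 6 \left(\left(-6\right) 153\right) = 6 \left(-918\right) = -5508$)
$\frac{1}{c + u{\left(-262,-156 \right)}} = \frac{1}{-5508 + 92} = \frac{1}{-5416} = - \frac{1}{5416}$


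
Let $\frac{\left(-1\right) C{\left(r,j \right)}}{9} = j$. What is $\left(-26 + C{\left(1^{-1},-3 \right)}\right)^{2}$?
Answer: $1$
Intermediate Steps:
$C{\left(r,j \right)} = - 9 j$
$\left(-26 + C{\left(1^{-1},-3 \right)}\right)^{2} = \left(-26 - -27\right)^{2} = \left(-26 + 27\right)^{2} = 1^{2} = 1$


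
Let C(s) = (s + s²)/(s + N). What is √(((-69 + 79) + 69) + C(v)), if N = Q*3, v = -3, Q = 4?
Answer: √717/3 ≈ 8.9256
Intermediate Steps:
N = 12 (N = 4*3 = 12)
C(s) = (s + s²)/(12 + s) (C(s) = (s + s²)/(s + 12) = (s + s²)/(12 + s))
√(((-69 + 79) + 69) + C(v)) = √(((-69 + 79) + 69) - 3*(1 - 3)/(12 - 3)) = √((10 + 69) - 3*(-2)/9) = √(79 - 3*⅑*(-2)) = √(79 + ⅔) = √(239/3) = √717/3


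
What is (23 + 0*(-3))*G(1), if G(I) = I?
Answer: 23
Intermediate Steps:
(23 + 0*(-3))*G(1) = (23 + 0*(-3))*1 = (23 + 0)*1 = 23*1 = 23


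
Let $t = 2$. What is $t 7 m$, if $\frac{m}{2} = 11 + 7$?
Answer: $504$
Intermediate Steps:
$m = 36$ ($m = 2 \left(11 + 7\right) = 2 \cdot 18 = 36$)
$t 7 m = 2 \cdot 7 \cdot 36 = 14 \cdot 36 = 504$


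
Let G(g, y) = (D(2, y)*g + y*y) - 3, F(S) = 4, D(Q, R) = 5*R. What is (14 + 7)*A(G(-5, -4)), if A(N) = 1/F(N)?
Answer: 21/4 ≈ 5.2500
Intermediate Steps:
G(g, y) = -3 + y**2 + 5*g*y (G(g, y) = ((5*y)*g + y*y) - 3 = (5*g*y + y**2) - 3 = (y**2 + 5*g*y) - 3 = -3 + y**2 + 5*g*y)
A(N) = 1/4
(14 + 7)*A(G(-5, -4)) = (14 + 7)*(1/4) = 21*(1/4) = 21/4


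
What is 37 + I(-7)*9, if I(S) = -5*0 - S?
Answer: 100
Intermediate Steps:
I(S) = -S (I(S) = 0 - S = -S)
37 + I(-7)*9 = 37 - 1*(-7)*9 = 37 + 7*9 = 37 + 63 = 100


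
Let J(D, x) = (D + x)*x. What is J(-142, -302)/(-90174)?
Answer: -22348/15029 ≈ -1.4870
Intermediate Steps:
J(D, x) = x*(D + x)
J(-142, -302)/(-90174) = -302*(-142 - 302)/(-90174) = -302*(-444)*(-1/90174) = 134088*(-1/90174) = -22348/15029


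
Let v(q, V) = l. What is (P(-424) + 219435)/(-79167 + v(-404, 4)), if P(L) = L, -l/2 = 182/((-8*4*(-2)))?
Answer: -3504176/1266763 ≈ -2.7662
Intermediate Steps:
l = -91/16 (l = -364/(-8*4*(-2)) = -364/((-32*(-2))) = -364/64 = -2*91/32 = -91/16 ≈ -5.6875)
v(q, V) = -91/16
(P(-424) + 219435)/(-79167 + v(-404, 4)) = (-424 + 219435)/(-79167 - 91/16) = 219011/(-1266763/16) = 219011*(-16/1266763) = -3504176/1266763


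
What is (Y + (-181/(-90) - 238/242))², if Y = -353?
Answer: 14691728014441/118592100 ≈ 1.2388e+5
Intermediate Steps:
(Y + (-181/(-90) - 238/242))² = (-353 + (-181/(-90) - 238/242))² = (-353 + (-181*(-1/90) - 238*1/242))² = (-353 + (181/90 - 119/121))² = (-353 + 11191/10890)² = (-3832979/10890)² = 14691728014441/118592100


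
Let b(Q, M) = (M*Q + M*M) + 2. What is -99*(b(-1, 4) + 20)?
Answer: -3366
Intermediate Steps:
b(Q, M) = 2 + M**2 + M*Q (b(Q, M) = (M*Q + M**2) + 2 = (M**2 + M*Q) + 2 = 2 + M**2 + M*Q)
-99*(b(-1, 4) + 20) = -99*((2 + 4**2 + 4*(-1)) + 20) = -99*((2 + 16 - 4) + 20) = -99*(14 + 20) = -99*34 = -3366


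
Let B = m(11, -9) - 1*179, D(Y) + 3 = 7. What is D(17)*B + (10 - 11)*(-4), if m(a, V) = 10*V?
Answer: -1072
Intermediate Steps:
D(Y) = 4 (D(Y) = -3 + 7 = 4)
B = -269 (B = 10*(-9) - 1*179 = -90 - 179 = -269)
D(17)*B + (10 - 11)*(-4) = 4*(-269) + (10 - 11)*(-4) = -1076 - 1*(-4) = -1076 + 4 = -1072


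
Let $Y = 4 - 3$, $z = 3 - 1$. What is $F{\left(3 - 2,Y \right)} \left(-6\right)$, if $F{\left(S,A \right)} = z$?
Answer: $-12$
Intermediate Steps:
$z = 2$
$Y = 1$ ($Y = 4 - 3 = 1$)
$F{\left(S,A \right)} = 2$
$F{\left(3 - 2,Y \right)} \left(-6\right) = 2 \left(-6\right) = -12$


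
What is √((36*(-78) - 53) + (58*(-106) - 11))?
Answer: 2*I*√2255 ≈ 94.974*I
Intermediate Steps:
√((36*(-78) - 53) + (58*(-106) - 11)) = √((-2808 - 53) + (-6148 - 11)) = √(-2861 - 6159) = √(-9020) = 2*I*√2255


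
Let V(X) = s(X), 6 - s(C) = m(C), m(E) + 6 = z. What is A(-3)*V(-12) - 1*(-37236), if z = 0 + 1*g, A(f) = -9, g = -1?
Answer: 37119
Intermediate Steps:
z = -1 (z = 0 + 1*(-1) = 0 - 1 = -1)
m(E) = -7 (m(E) = -6 - 1 = -7)
s(C) = 13 (s(C) = 6 - 1*(-7) = 6 + 7 = 13)
V(X) = 13
A(-3)*V(-12) - 1*(-37236) = -9*13 - 1*(-37236) = -117 + 37236 = 37119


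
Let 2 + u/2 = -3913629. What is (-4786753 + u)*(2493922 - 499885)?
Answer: -25152812628555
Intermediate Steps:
u = -7827262 (u = -4 + 2*(-3913629) = -4 - 7827258 = -7827262)
(-4786753 + u)*(2493922 - 499885) = (-4786753 - 7827262)*(2493922 - 499885) = -12614015*1994037 = -25152812628555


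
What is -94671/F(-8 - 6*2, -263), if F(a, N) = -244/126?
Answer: 5964273/122 ≈ 48888.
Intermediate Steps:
F(a, N) = -122/63 (F(a, N) = -244*1/126 = -122/63)
-94671/F(-8 - 6*2, -263) = -94671/(-122/63) = -94671*(-63/122) = 5964273/122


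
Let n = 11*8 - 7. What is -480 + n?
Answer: -399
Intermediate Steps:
n = 81 (n = 88 - 7 = 81)
-480 + n = -480 + 81 = -399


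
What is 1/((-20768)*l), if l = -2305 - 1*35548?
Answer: 1/786131104 ≈ 1.2721e-9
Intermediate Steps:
l = -37853 (l = -2305 - 35548 = -37853)
1/((-20768)*l) = 1/(-20768*(-37853)) = -1/20768*(-1/37853) = 1/786131104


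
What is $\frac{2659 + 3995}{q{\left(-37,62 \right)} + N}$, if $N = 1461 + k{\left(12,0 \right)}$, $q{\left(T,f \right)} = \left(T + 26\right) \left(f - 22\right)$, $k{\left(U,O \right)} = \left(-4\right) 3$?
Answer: $\frac{6654}{1009} \approx 6.5947$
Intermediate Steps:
$k{\left(U,O \right)} = -12$
$q{\left(T,f \right)} = \left(-22 + f\right) \left(26 + T\right)$ ($q{\left(T,f \right)} = \left(26 + T\right) \left(-22 + f\right) = \left(-22 + f\right) \left(26 + T\right)$)
$N = 1449$ ($N = 1461 - 12 = 1449$)
$\frac{2659 + 3995}{q{\left(-37,62 \right)} + N} = \frac{2659 + 3995}{\left(-572 - -814 + 26 \cdot 62 - 2294\right) + 1449} = \frac{6654}{\left(-572 + 814 + 1612 - 2294\right) + 1449} = \frac{6654}{-440 + 1449} = \frac{6654}{1009}$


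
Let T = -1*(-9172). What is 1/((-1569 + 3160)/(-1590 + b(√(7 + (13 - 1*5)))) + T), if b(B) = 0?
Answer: 1590/14581889 ≈ 0.00010904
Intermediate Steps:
T = 9172
1/((-1569 + 3160)/(-1590 + b(√(7 + (13 - 1*5)))) + T) = 1/((-1569 + 3160)/(-1590 + 0) + 9172) = 1/(1591/(-1590) + 9172) = 1/(1591*(-1/1590) + 9172) = 1/(-1591/1590 + 9172) = 1/(14581889/1590) = 1590/14581889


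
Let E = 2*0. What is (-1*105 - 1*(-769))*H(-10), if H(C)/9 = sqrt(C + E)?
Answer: 5976*I*sqrt(10) ≈ 18898.0*I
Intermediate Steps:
E = 0
H(C) = 9*sqrt(C) (H(C) = 9*sqrt(C + 0) = 9*sqrt(C))
(-1*105 - 1*(-769))*H(-10) = (-1*105 - 1*(-769))*(9*sqrt(-10)) = (-105 + 769)*(9*(I*sqrt(10))) = 664*(9*I*sqrt(10)) = 5976*I*sqrt(10)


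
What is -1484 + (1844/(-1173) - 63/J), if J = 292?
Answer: -508906091/342516 ≈ -1485.8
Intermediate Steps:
-1484 + (1844/(-1173) - 63/J) = -1484 + (1844/(-1173) - 63/292) = -1484 + (1844*(-1/1173) - 63*1/292) = -1484 + (-1844/1173 - 63/292) = -1484 - 612347/342516 = -508906091/342516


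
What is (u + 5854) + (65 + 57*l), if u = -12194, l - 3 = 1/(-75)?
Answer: -152619/25 ≈ -6104.8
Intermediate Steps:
l = 224/75 (l = 3 + 1/(-75) = 3 - 1/75 = 224/75 ≈ 2.9867)
(u + 5854) + (65 + 57*l) = (-12194 + 5854) + (65 + 57*(224/75)) = -6340 + (65 + 4256/25) = -6340 + 5881/25 = -152619/25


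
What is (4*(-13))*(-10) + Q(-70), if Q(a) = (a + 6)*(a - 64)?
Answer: 9096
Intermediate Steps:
Q(a) = (-64 + a)*(6 + a) (Q(a) = (6 + a)*(-64 + a) = (-64 + a)*(6 + a))
(4*(-13))*(-10) + Q(-70) = (4*(-13))*(-10) + (-384 + (-70)**2 - 58*(-70)) = -52*(-10) + (-384 + 4900 + 4060) = 520 + 8576 = 9096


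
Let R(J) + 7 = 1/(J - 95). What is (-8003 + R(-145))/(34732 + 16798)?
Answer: -1922401/12367200 ≈ -0.15544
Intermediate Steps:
R(J) = -7 + 1/(-95 + J) (R(J) = -7 + 1/(J - 95) = -7 + 1/(-95 + J))
(-8003 + R(-145))/(34732 + 16798) = (-8003 + (666 - 7*(-145))/(-95 - 145))/(34732 + 16798) = (-8003 + (666 + 1015)/(-240))/51530 = (-8003 - 1/240*1681)*(1/51530) = (-8003 - 1681/240)*(1/51530) = -1922401/240*1/51530 = -1922401/12367200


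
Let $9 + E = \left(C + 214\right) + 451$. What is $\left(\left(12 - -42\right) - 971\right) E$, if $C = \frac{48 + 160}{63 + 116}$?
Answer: $- \frac{107868544}{179} \approx -6.0262 \cdot 10^{5}$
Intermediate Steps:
$C = \frac{208}{179} \approx 1.162$
$E = \frac{117632}{179}$ ($E = -9 + \left(\left(\frac{208}{179} + 214\right) + 451\right) = -9 + \left(\frac{38514}{179} + 451\right) = -9 + \frac{119243}{179} = \frac{117632}{179} \approx 657.16$)
$\left(\left(12 - -42\right) - 971\right) E = \left(\left(12 - -42\right) - 971\right) \frac{117632}{179} = \left(\left(12 + 42\right) - 971\right) \frac{117632}{179} = \left(54 - 971\right) \frac{117632}{179} = \left(-917\right) \frac{117632}{179} = - \frac{107868544}{179}$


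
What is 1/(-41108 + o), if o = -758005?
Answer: -1/799113 ≈ -1.2514e-6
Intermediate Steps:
1/(-41108 + o) = 1/(-41108 - 758005) = 1/(-799113) = -1/799113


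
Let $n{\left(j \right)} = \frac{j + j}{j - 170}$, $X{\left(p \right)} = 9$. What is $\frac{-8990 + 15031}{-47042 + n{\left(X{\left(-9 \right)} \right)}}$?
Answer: $- \frac{972601}{7573780} \approx -0.12842$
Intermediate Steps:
$n{\left(j \right)} = \frac{2 j}{-170 + j}$
$\frac{-8990 + 15031}{-47042 + n{\left(X{\left(-9 \right)} \right)}} = \frac{-8990 + 15031}{-47042 + 2 \cdot 9 \frac{1}{-170 + 9}} = \frac{6041}{-47042 + 2 \cdot 9 \frac{1}{-161}} = \frac{6041}{-47042 + 2 \cdot 9 \left(- \frac{1}{161}\right)} = \frac{6041}{-47042 - \frac{18}{161}} = \frac{6041}{- \frac{7573780}{161}} = 6041 \left(- \frac{161}{7573780}\right) = - \frac{972601}{7573780}$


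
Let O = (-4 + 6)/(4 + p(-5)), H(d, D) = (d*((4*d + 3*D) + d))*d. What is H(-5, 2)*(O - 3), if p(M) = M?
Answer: 2375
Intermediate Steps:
H(d, D) = d²*(3*D + 5*d) (H(d, D) = (d*((3*D + 4*d) + d))*d = (d*(3*D + 5*d))*d = d²*(3*D + 5*d))
O = -2 (O = (-4 + 6)/(4 - 5) = 2/(-1) = 2*(-1) = -2)
H(-5, 2)*(O - 3) = ((-5)²*(3*2 + 5*(-5)))*(-2 - 3) = (25*(6 - 25))*(-5) = (25*(-19))*(-5) = -475*(-5) = 2375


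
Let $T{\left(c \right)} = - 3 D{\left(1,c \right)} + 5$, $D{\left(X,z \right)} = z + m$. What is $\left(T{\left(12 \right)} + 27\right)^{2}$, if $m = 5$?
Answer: $361$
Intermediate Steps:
$D{\left(X,z \right)} = 5 + z$ ($D{\left(X,z \right)} = z + 5 = 5 + z$)
$T{\left(c \right)} = -10 - 3 c$ ($T{\left(c \right)} = - 3 \left(5 + c\right) + 5 = \left(-15 - 3 c\right) + 5 = -10 - 3 c$)
$\left(T{\left(12 \right)} + 27\right)^{2} = \left(\left(-10 - 36\right) + 27\right)^{2} = \left(-46 + 27\right)^{2} = \left(-19\right)^{2} = 361$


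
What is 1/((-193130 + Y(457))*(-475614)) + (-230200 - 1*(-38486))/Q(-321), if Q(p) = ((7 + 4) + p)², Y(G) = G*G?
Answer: -179160961887353/89807569797825 ≈ -1.9949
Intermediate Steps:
Y(G) = G²
Q(p) = (11 + p)²
1/((-193130 + Y(457))*(-475614)) + (-230200 - 1*(-38486))/Q(-321) = 1/(-193130 + 457²*(-475614)) + (-230200 - 1*(-38486))/((11 - 321)²) = -1/475614/(-193130 + 208849) + (-230200 + 38486)/((-310)²) = -1/475614/15719 - 191714/96100 = (1/15719)*(-1/475614) - 191714*1/96100 = -1/7476176466 - 95857/48050 = -179160961887353/89807569797825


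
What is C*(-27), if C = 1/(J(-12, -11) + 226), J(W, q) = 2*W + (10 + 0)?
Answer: -27/212 ≈ -0.12736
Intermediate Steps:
J(W, q) = 10 + 2*W (J(W, q) = 2*W + 10 = 10 + 2*W)
C = 1/212 (C = 1/((10 + 2*(-12)) + 226) = 1/((10 - 24) + 226) = 1/(-14 + 226) = 1/212 ≈ 0.0047170)
C*(-27) = (1/212)*(-27) = -27/212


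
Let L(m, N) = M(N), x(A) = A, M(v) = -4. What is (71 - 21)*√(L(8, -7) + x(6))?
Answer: 50*√2 ≈ 70.711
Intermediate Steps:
L(m, N) = -4
(71 - 21)*√(L(8, -7) + x(6)) = (71 - 21)*√(-4 + 6) = 50*√2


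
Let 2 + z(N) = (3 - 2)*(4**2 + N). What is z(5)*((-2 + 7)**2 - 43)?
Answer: -342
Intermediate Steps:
z(N) = 14 + N (z(N) = -2 + (3 - 2)*(4**2 + N) = -2 + 1*(16 + N) = -2 + (16 + N) = 14 + N)
z(5)*((-2 + 7)**2 - 43) = (14 + 5)*((-2 + 7)**2 - 43) = 19*(5**2 - 43) = 19*(25 - 43) = 19*(-18) = -342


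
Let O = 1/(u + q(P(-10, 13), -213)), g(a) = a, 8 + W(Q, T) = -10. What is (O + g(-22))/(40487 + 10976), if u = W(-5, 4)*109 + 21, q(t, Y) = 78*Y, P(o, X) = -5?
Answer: -408211/954895965 ≈ -0.00042749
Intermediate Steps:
W(Q, T) = -18 (W(Q, T) = -8 - 10 = -18)
u = -1941 (u = -18*109 + 21 = -1962 + 21 = -1941)
O = -1/18555 (O = 1/(-1941 + 78*(-213)) = 1/(-1941 - 16614) = 1/(-18555) = -1/18555 ≈ -5.3894e-5)
(O + g(-22))/(40487 + 10976) = (-1/18555 - 22)/(40487 + 10976) = -408211/18555/51463 = -408211/18555*1/51463 = -408211/954895965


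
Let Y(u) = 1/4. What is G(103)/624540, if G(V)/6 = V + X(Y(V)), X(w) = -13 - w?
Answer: 359/416360 ≈ 0.00086223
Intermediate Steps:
Y(u) = ¼ (Y(u) = 1*(¼) = ¼)
G(V) = -159/2 + 6*V (G(V) = 6*(V + (-13 - 1*¼)) = 6*(V + (-13 - ¼)) = 6*(V - 53/4) = 6*(-53/4 + V) = -159/2 + 6*V)
G(103)/624540 = (-159/2 + 6*103)/624540 = (-159/2 + 618)*(1/624540) = (1077/2)*(1/624540) = 359/416360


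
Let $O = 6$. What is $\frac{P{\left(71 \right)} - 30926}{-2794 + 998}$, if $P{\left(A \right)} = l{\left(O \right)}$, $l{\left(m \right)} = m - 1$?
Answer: $\frac{30921}{1796} \approx 17.217$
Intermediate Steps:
$l{\left(m \right)} = -1 + m$ ($l{\left(m \right)} = m - 1 = -1 + m$)
$P{\left(A \right)} = 5$ ($P{\left(A \right)} = -1 + 6 = 5$)
$\frac{P{\left(71 \right)} - 30926}{-2794 + 998} = \frac{5 - 30926}{-2794 + 998} = - \frac{30921}{-1796} = \left(-30921\right) \left(- \frac{1}{1796}\right) = \frac{30921}{1796}$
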